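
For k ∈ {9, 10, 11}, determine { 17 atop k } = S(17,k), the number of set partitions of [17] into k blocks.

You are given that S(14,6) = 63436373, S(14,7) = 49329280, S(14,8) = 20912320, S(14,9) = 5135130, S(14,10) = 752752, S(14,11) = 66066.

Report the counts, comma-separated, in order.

9528822303, 2758334150, 512060978

[15] T[15,7]:7*49329280+63436373=408741333 · T[15,8]:8*20912320+49329280=216627840 · T[15,9]:9*5135130+20912320=67128490 · T[15,10]:10*752752+5135130=12662650 · T[15,11]:11*66066+752752=1479478
[16] T[16,8]:8*216627840+408741333=2141764053 · T[16,9]:9*67128490+216627840=820784250 · T[16,10]:10*12662650+67128490=193754990 · T[16,11]:11*1479478+12662650=28936908
[17] T[17,9]:9*820784250+2141764053=9528822303 · T[17,10]:10*193754990+820784250=2758334150 · T[17,11]:11*28936908+193754990=512060978
Read S(17,9) = 9528822303, S(17,10) = 2758334150, S(17,11) = 512060978.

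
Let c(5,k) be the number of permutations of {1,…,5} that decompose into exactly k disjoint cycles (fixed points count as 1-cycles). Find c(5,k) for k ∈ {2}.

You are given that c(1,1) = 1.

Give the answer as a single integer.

50

@2  (2,1):1·1+0→1, (2,2):0·1+1→1
@3  (3,1):1·2+0→2, (3,2):1·2+1→3
@4  (4,1):2·3+0→6, (4,2):3·3+2→11
@5  (5,2):11·4+6→50
Read c(5,2) = 50.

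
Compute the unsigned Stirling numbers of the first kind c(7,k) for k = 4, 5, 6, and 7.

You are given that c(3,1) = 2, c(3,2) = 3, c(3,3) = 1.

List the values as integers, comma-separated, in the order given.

735, 175, 21, 1

r4: T_4,1=3×2+0=6; T_4,2=3×3+2=11; T_4,3=3×1+3=6; T_4,4=3×0+1=1
r5: T_5,2=4×11+6=50; T_5,3=4×6+11=35; T_5,4=4×1+6=10; T_5,5=4×0+1=1
r6: T_6,3=5×35+50=225; T_6,4=5×10+35=85; T_6,5=5×1+10=15; T_6,6=5×0+1=1
r7: T_7,4=6×85+225=735; T_7,5=6×15+85=175; T_7,6=6×1+15=21; T_7,7=6×0+1=1
Read c(7,4) = 735, c(7,5) = 175, c(7,6) = 21, c(7,7) = 1.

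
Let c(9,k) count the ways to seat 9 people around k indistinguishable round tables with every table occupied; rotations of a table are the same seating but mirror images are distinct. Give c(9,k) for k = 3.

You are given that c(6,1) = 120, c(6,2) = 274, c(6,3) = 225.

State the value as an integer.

118124

row 7: T[7][1]=6·120+0=720  T[7][2]=6·274+120=1764  T[7][3]=6·225+274=1624
row 8: T[8][2]=7·1764+720=13068  T[8][3]=7·1624+1764=13132
row 9: T[9][3]=8·13132+13068=118124
Read c(9,3) = 118124.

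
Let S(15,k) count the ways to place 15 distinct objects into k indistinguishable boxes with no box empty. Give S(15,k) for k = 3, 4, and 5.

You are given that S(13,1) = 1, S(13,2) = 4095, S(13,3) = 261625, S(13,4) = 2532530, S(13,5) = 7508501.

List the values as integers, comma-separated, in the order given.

2375101, 42355950, 210766920

r14: T_14,2=2×4095+1=8191; T_14,3=3×261625+4095=788970; T_14,4=4×2532530+261625=10391745; T_14,5=5×7508501+2532530=40075035
r15: T_15,3=3×788970+8191=2375101; T_15,4=4×10391745+788970=42355950; T_15,5=5×40075035+10391745=210766920
Read S(15,3) = 2375101, S(15,4) = 42355950, S(15,5) = 210766920.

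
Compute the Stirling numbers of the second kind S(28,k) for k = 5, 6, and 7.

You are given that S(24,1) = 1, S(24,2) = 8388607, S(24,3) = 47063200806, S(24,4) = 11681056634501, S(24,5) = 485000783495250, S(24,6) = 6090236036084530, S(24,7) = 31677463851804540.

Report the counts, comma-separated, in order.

307440364830580800, 8220146115188676396, 82892803728383735268

r25: T_25,2=2×8388607+1=16777215; T_25,3=3×47063200806+8388607=141197991025; T_25,4=4×11681056634501+47063200806=46771289738810; T_25,5=5×485000783495250+11681056634501=2436684974110751; T_25,6=6×6090236036084530+485000783495250=37026417000002430; T_25,7=7×31677463851804540+6090236036084530=227832482998716310
r26: T_26,3=3×141197991025+16777215=423610750290; T_26,4=4×46771289738810+141197991025=187226356946265; T_26,5=5×2436684974110751+46771289738810=12230196160292565; T_26,6=6×37026417000002430+2436684974110751=224595186974125331; T_26,7=7×227832482998716310+37026417000002430=1631853797991016600
r27: T_27,4=4×187226356946265+423610750290=749329038535350; T_27,5=5×12230196160292565+187226356946265=61338207158409090; T_27,6=6×224595186974125331+12230196160292565=1359801318005044551; T_27,7=7×1631853797991016600+224595186974125331=11647571772911241531
r28: T_28,5=5×61338207158409090+749329038535350=307440364830580800; T_28,6=6×1359801318005044551+61338207158409090=8220146115188676396; T_28,7=7×11647571772911241531+1359801318005044551=82892803728383735268
Read S(28,5) = 307440364830580800, S(28,6) = 8220146115188676396, S(28,7) = 82892803728383735268.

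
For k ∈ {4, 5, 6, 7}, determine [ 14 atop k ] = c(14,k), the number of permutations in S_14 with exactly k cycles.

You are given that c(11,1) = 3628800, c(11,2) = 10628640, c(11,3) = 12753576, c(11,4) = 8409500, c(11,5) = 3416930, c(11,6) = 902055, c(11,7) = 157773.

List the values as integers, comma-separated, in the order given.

20313753096, 9957703756, 3336118786, 790943153

@12  (12,2):10628640·11+3628800→120543840, (12,3):12753576·11+10628640→150917976, (12,4):8409500·11+12753576→105258076, (12,5):3416930·11+8409500→45995730, (12,6):902055·11+3416930→13339535, (12,7):157773·11+902055→2637558
@13  (13,3):150917976·12+120543840→1931559552, (13,4):105258076·12+150917976→1414014888, (13,5):45995730·12+105258076→657206836, (13,6):13339535·12+45995730→206070150, (13,7):2637558·12+13339535→44990231
@14  (14,4):1414014888·13+1931559552→20313753096, (14,5):657206836·13+1414014888→9957703756, (14,6):206070150·13+657206836→3336118786, (14,7):44990231·13+206070150→790943153
Read c(14,4) = 20313753096, c(14,5) = 9957703756, c(14,6) = 3336118786, c(14,7) = 790943153.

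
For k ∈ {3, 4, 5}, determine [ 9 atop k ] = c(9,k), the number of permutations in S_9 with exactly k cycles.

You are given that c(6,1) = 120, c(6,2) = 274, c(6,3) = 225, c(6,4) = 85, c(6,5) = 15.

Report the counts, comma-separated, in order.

118124, 67284, 22449

[7] T[7,1]:6*120+0=720 · T[7,2]:6*274+120=1764 · T[7,3]:6*225+274=1624 · T[7,4]:6*85+225=735 · T[7,5]:6*15+85=175
[8] T[8,2]:7*1764+720=13068 · T[8,3]:7*1624+1764=13132 · T[8,4]:7*735+1624=6769 · T[8,5]:7*175+735=1960
[9] T[9,3]:8*13132+13068=118124 · T[9,4]:8*6769+13132=67284 · T[9,5]:8*1960+6769=22449
Read c(9,3) = 118124, c(9,4) = 67284, c(9,5) = 22449.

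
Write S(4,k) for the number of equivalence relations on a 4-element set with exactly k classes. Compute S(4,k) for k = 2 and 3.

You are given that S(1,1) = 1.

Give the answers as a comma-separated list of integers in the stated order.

7, 6

row 2: T[2][1]=1·1+0=1  T[2][2]=2·0+1=1
row 3: T[3][1]=1·1+0=1  T[3][2]=2·1+1=3  T[3][3]=3·0+1=1
row 4: T[4][2]=2·3+1=7  T[4][3]=3·1+3=6
Read S(4,2) = 7, S(4,3) = 6.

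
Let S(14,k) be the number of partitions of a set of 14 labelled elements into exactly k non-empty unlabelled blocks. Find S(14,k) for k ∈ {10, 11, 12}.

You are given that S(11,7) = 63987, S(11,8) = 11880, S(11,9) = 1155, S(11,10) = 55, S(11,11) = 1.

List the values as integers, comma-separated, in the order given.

@12  (12,8):11880·8+63987→159027, (12,9):1155·9+11880→22275, (12,10):55·10+1155→1705, (12,11):1·11+55→66, (12,12):0·12+1→1
@13  (13,9):22275·9+159027→359502, (13,10):1705·10+22275→39325, (13,11):66·11+1705→2431, (13,12):1·12+66→78
@14  (14,10):39325·10+359502→752752, (14,11):2431·11+39325→66066, (14,12):78·12+2431→3367
Read S(14,10) = 752752, S(14,11) = 66066, S(14,12) = 3367.

752752, 66066, 3367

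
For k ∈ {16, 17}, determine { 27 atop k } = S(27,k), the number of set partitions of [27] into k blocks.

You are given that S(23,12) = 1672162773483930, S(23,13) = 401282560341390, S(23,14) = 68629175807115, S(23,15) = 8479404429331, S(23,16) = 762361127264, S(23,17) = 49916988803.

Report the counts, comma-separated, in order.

i=24: T(24,13)=1672162773483930+13·401282560341390=6888836057922000 | T(24,14)=401282560341390+14·68629175807115=1362091021641000 | T(24,15)=68629175807115+15·8479404429331=195820242247080 | T(24,16)=8479404429331+16·762361127264=20677182465555 | T(24,17)=762361127264+17·49916988803=1610949936915
i=25: T(25,14)=6888836057922000+14·1362091021641000=25958110360896000 | T(25,15)=1362091021641000+15·195820242247080=4299394655347200 | T(25,16)=195820242247080+16·20677182465555=526655161695960 | T(25,17)=20677182465555+17·1610949936915=48063331393110
i=26: T(26,15)=25958110360896000+15·4299394655347200=90449030191104000 | T(26,16)=4299394655347200+16·526655161695960=12725877242482560 | T(26,17)=526655161695960+17·48063331393110=1343731795378830
i=27: T(27,16)=90449030191104000+16·12725877242482560=294063066070824960 | T(27,17)=12725877242482560+17·1343731795378830=35569317763922670
Read S(27,16) = 294063066070824960, S(27,17) = 35569317763922670.

294063066070824960, 35569317763922670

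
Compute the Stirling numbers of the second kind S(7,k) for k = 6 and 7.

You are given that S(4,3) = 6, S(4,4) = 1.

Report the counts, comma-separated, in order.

21, 1

r5: T_5,4=4×1+6=10; T_5,5=5×0+1=1
r6: T_6,5=5×1+10=15; T_6,6=6×0+1=1
r7: T_7,6=6×1+15=21; T_7,7=7×0+1=1
Read S(7,6) = 21, S(7,7) = 1.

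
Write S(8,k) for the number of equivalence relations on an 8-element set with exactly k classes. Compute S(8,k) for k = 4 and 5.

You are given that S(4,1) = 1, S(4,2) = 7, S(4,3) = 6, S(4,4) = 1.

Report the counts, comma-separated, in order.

[5] T[5,1]:1*1+0=1 · T[5,2]:2*7+1=15 · T[5,3]:3*6+7=25 · T[5,4]:4*1+6=10 · T[5,5]:5*0+1=1
[6] T[6,2]:2*15+1=31 · T[6,3]:3*25+15=90 · T[6,4]:4*10+25=65 · T[6,5]:5*1+10=15
[7] T[7,3]:3*90+31=301 · T[7,4]:4*65+90=350 · T[7,5]:5*15+65=140
[8] T[8,4]:4*350+301=1701 · T[8,5]:5*140+350=1050
Read S(8,4) = 1701, S(8,5) = 1050.

1701, 1050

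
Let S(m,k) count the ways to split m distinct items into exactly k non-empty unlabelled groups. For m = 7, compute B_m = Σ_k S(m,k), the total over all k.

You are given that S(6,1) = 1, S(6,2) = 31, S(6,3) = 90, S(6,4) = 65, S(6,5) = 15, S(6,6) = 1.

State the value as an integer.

877

[7] T[7,1]:1*1+0=1 · T[7,2]:2*31+1=63 · T[7,3]:3*90+31=301 · T[7,4]:4*65+90=350 · T[7,5]:5*15+65=140 · T[7,6]:6*1+15=21 · T[7,7]:7*0+1=1
B_7 = ΣS(7,k) = 1+63+301+350+140+21+1 = 877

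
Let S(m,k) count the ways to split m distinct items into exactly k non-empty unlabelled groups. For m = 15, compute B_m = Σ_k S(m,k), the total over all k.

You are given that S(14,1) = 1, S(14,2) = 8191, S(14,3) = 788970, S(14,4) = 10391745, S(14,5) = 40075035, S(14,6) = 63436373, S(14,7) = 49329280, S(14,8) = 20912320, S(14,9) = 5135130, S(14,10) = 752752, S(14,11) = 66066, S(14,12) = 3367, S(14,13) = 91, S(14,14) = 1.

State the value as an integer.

1382958545

i=15: T(15,1)=0+1·1=1 | T(15,2)=1+2·8191=16383 | T(15,3)=8191+3·788970=2375101 | T(15,4)=788970+4·10391745=42355950 | T(15,5)=10391745+5·40075035=210766920 | T(15,6)=40075035+6·63436373=420693273 | T(15,7)=63436373+7·49329280=408741333 | T(15,8)=49329280+8·20912320=216627840 | T(15,9)=20912320+9·5135130=67128490 | T(15,10)=5135130+10·752752=12662650 | T(15,11)=752752+11·66066=1479478 | T(15,12)=66066+12·3367=106470 | T(15,13)=3367+13·91=4550 | T(15,14)=91+14·1=105 | T(15,15)=1+15·0=1
B_15 = ΣS(15,k) = 1+16383+2375101+42355950+210766920+420693273+408741333+216627840+67128490+12662650+1479478+106470+4550+105+1 = 1382958545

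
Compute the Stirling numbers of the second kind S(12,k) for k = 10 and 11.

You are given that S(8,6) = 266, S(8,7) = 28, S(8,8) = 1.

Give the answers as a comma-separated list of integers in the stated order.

1705, 66

r9: T_9,7=7×28+266=462; T_9,8=8×1+28=36; T_9,9=9×0+1=1
r10: T_10,8=8×36+462=750; T_10,9=9×1+36=45; T_10,10=10×0+1=1
r11: T_11,9=9×45+750=1155; T_11,10=10×1+45=55; T_11,11=11×0+1=1
r12: T_12,10=10×55+1155=1705; T_12,11=11×1+55=66
Read S(12,10) = 1705, S(12,11) = 66.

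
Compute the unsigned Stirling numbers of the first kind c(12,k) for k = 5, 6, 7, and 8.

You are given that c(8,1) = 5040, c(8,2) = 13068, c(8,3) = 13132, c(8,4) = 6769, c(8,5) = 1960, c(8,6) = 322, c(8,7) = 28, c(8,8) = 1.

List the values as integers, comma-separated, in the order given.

[9] T[9,2]:8*13068+5040=109584 · T[9,3]:8*13132+13068=118124 · T[9,4]:8*6769+13132=67284 · T[9,5]:8*1960+6769=22449 · T[9,6]:8*322+1960=4536 · T[9,7]:8*28+322=546 · T[9,8]:8*1+28=36
[10] T[10,3]:9*118124+109584=1172700 · T[10,4]:9*67284+118124=723680 · T[10,5]:9*22449+67284=269325 · T[10,6]:9*4536+22449=63273 · T[10,7]:9*546+4536=9450 · T[10,8]:9*36+546=870
[11] T[11,4]:10*723680+1172700=8409500 · T[11,5]:10*269325+723680=3416930 · T[11,6]:10*63273+269325=902055 · T[11,7]:10*9450+63273=157773 · T[11,8]:10*870+9450=18150
[12] T[12,5]:11*3416930+8409500=45995730 · T[12,6]:11*902055+3416930=13339535 · T[12,7]:11*157773+902055=2637558 · T[12,8]:11*18150+157773=357423
Read c(12,5) = 45995730, c(12,6) = 13339535, c(12,7) = 2637558, c(12,8) = 357423.

45995730, 13339535, 2637558, 357423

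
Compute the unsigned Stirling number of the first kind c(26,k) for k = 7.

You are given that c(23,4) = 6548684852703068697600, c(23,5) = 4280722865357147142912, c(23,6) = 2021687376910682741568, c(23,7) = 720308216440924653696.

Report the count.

@24  (24,5):4280722865357147142912·23+6548684852703068697600→105005310755917452984576, (24,6):2021687376910682741568·23+4280722865357147142912→50779532534302850198976, (24,7):720308216440924653696·23+2021687376910682741568→18588776355051949776576
@25  (25,6):50779532534302850198976·24+105005310755917452984576→1323714091579185857760000, (25,7):18588776355051949776576·24+50779532534302850198976→496910165055549644836800
@26  (26,7):496910165055549644836800·25+1323714091579185857760000→13746468217967926978680000
Read c(26,7) = 13746468217967926978680000.

13746468217967926978680000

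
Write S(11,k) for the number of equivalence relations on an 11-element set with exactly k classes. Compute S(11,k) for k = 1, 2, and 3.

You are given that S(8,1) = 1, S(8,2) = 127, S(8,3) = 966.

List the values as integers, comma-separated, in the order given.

[9] T[9,1]:1*1+0=1 · T[9,2]:2*127+1=255 · T[9,3]:3*966+127=3025
[10] T[10,1]:1*1+0=1 · T[10,2]:2*255+1=511 · T[10,3]:3*3025+255=9330
[11] T[11,1]:1*1+0=1 · T[11,2]:2*511+1=1023 · T[11,3]:3*9330+511=28501
Read S(11,1) = 1, S(11,2) = 1023, S(11,3) = 28501.

1, 1023, 28501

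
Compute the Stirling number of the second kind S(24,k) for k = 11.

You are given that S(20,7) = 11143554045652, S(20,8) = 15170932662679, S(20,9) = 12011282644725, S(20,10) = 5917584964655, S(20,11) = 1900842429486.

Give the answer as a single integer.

63100165695775560

i=21: T(21,8)=11143554045652+8·15170932662679=132511015347084 | T(21,9)=15170932662679+9·12011282644725=123272476465204 | T(21,10)=12011282644725+10·5917584964655=71187132291275 | T(21,11)=5917584964655+11·1900842429486=26826851689001
i=22: T(22,9)=132511015347084+9·123272476465204=1241963303533920 | T(22,10)=123272476465204+10·71187132291275=835143799377954 | T(22,11)=71187132291275+11·26826851689001=366282500870286
i=23: T(23,10)=1241963303533920+10·835143799377954=9593401297313460 | T(23,11)=835143799377954+11·366282500870286=4864251308951100
i=24: T(24,11)=9593401297313460+11·4864251308951100=63100165695775560
Read S(24,11) = 63100165695775560.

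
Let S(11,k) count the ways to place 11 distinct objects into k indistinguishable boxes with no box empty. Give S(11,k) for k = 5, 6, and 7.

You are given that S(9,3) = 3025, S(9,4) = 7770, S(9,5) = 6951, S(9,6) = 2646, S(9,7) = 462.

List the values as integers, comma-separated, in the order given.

246730, 179487, 63987

i=10: T(10,4)=3025+4·7770=34105 | T(10,5)=7770+5·6951=42525 | T(10,6)=6951+6·2646=22827 | T(10,7)=2646+7·462=5880
i=11: T(11,5)=34105+5·42525=246730 | T(11,6)=42525+6·22827=179487 | T(11,7)=22827+7·5880=63987
Read S(11,5) = 246730, S(11,6) = 179487, S(11,7) = 63987.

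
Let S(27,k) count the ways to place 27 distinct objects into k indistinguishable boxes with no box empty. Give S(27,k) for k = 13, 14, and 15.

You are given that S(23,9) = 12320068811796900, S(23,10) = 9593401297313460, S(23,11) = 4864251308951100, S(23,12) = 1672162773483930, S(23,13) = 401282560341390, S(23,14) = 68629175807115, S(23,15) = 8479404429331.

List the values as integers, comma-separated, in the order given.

29206898819153109600, 8541149231801585700, 1834634071262848260

i=24: T(24,10)=12320068811796900+10·9593401297313460=108254081784931500 | T(24,11)=9593401297313460+11·4864251308951100=63100165695775560 | T(24,12)=4864251308951100+12·1672162773483930=24930204590758260 | T(24,13)=1672162773483930+13·401282560341390=6888836057922000 | T(24,14)=401282560341390+14·68629175807115=1362091021641000 | T(24,15)=68629175807115+15·8479404429331=195820242247080
i=25: T(25,11)=108254081784931500+11·63100165695775560=802355904438462660 | T(25,12)=63100165695775560+12·24930204590758260=362262620784874680 | T(25,13)=24930204590758260+13·6888836057922000=114485073343744260 | T(25,14)=6888836057922000+14·1362091021641000=25958110360896000 | T(25,15)=1362091021641000+15·195820242247080=4299394655347200
i=26: T(26,12)=802355904438462660+12·362262620784874680=5149507353856958820 | T(26,13)=362262620784874680+13·114485073343744260=1850568574253550060 | T(26,14)=114485073343744260+14·25958110360896000=477898618396288260 | T(26,15)=25958110360896000+15·4299394655347200=90449030191104000
i=27: T(27,13)=5149507353856958820+13·1850568574253550060=29206898819153109600 | T(27,14)=1850568574253550060+14·477898618396288260=8541149231801585700 | T(27,15)=477898618396288260+15·90449030191104000=1834634071262848260
Read S(27,13) = 29206898819153109600, S(27,14) = 8541149231801585700, S(27,15) = 1834634071262848260.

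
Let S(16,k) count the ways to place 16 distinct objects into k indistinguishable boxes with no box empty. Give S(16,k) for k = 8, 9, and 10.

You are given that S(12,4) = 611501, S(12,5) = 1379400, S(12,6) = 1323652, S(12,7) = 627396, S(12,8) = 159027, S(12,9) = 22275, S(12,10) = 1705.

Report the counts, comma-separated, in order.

@13  (13,5):1379400·5+611501→7508501, (13,6):1323652·6+1379400→9321312, (13,7):627396·7+1323652→5715424, (13,8):159027·8+627396→1899612, (13,9):22275·9+159027→359502, (13,10):1705·10+22275→39325
@14  (14,6):9321312·6+7508501→63436373, (14,7):5715424·7+9321312→49329280, (14,8):1899612·8+5715424→20912320, (14,9):359502·9+1899612→5135130, (14,10):39325·10+359502→752752
@15  (15,7):49329280·7+63436373→408741333, (15,8):20912320·8+49329280→216627840, (15,9):5135130·9+20912320→67128490, (15,10):752752·10+5135130→12662650
@16  (16,8):216627840·8+408741333→2141764053, (16,9):67128490·9+216627840→820784250, (16,10):12662650·10+67128490→193754990
Read S(16,8) = 2141764053, S(16,9) = 820784250, S(16,10) = 193754990.

2141764053, 820784250, 193754990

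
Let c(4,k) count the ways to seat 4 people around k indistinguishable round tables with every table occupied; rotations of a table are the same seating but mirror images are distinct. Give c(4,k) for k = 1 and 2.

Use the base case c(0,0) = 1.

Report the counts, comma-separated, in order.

6, 11

[1] T[1,1]:0*0+1=1
[2] T[2,1]:1*1+0=1 · T[2,2]:1*0+1=1
[3] T[3,1]:2*1+0=2 · T[3,2]:2*1+1=3
[4] T[4,1]:3*2+0=6 · T[4,2]:3*3+2=11
Read c(4,1) = 6, c(4,2) = 11.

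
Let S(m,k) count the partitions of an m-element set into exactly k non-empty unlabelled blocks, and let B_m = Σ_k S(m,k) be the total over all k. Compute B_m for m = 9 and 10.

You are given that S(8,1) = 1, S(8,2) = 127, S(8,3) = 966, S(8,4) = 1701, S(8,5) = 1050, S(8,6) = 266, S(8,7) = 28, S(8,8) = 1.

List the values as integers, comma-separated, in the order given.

21147, 115975

[9] T[9,1]:1*1+0=1 · T[9,2]:2*127+1=255 · T[9,3]:3*966+127=3025 · T[9,4]:4*1701+966=7770 · T[9,5]:5*1050+1701=6951 · T[9,6]:6*266+1050=2646 · T[9,7]:7*28+266=462 · T[9,8]:8*1+28=36 · T[9,9]:9*0+1=1
[10] T[10,1]:1*1+0=1 · T[10,2]:2*255+1=511 · T[10,3]:3*3025+255=9330 · T[10,4]:4*7770+3025=34105 · T[10,5]:5*6951+7770=42525 · T[10,6]:6*2646+6951=22827 · T[10,7]:7*462+2646=5880 · T[10,8]:8*36+462=750 · T[10,9]:9*1+36=45 · T[10,10]:10*0+1=1
B_9 = ΣS(9,k) = 1+255+3025+7770+6951+2646+462+36+1 = 21147
B_10 = ΣS(10,k) = 1+511+9330+34105+42525+22827+5880+750+45+1 = 115975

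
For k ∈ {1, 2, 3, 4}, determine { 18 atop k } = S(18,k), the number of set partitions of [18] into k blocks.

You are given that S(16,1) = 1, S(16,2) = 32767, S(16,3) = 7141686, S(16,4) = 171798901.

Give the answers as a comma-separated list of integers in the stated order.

1, 131071, 64439010, 2798806985

@17  (17,1):1·1+0→1, (17,2):32767·2+1→65535, (17,3):7141686·3+32767→21457825, (17,4):171798901·4+7141686→694337290
@18  (18,1):1·1+0→1, (18,2):65535·2+1→131071, (18,3):21457825·3+65535→64439010, (18,4):694337290·4+21457825→2798806985
Read S(18,1) = 1, S(18,2) = 131071, S(18,3) = 64439010, S(18,4) = 2798806985.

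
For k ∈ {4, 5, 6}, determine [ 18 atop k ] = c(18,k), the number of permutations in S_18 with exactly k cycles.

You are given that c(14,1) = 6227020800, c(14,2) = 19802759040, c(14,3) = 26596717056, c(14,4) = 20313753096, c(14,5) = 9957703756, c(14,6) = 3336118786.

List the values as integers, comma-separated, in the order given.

1583313975727488, 909299905844112, 369012649234384

row 15: T[15][1]=14·6227020800+0=87178291200  T[15][2]=14·19802759040+6227020800=283465647360  T[15][3]=14·26596717056+19802759040=392156797824  T[15][4]=14·20313753096+26596717056=310989260400  T[15][5]=14·9957703756+20313753096=159721605680  T[15][6]=14·3336118786+9957703756=56663366760
row 16: T[16][2]=15·283465647360+87178291200=4339163001600  T[16][3]=15·392156797824+283465647360=6165817614720  T[16][4]=15·310989260400+392156797824=5056995703824  T[16][5]=15·159721605680+310989260400=2706813345600  T[16][6]=15·56663366760+159721605680=1009672107080
row 17: T[17][3]=16·6165817614720+4339163001600=102992244837120  T[17][4]=16·5056995703824+6165817614720=87077748875904  T[17][5]=16·2706813345600+5056995703824=48366009233424  T[17][6]=16·1009672107080+2706813345600=18861567058880
row 18: T[18][4]=17·87077748875904+102992244837120=1583313975727488  T[18][5]=17·48366009233424+87077748875904=909299905844112  T[18][6]=17·18861567058880+48366009233424=369012649234384
Read c(18,4) = 1583313975727488, c(18,5) = 909299905844112, c(18,6) = 369012649234384.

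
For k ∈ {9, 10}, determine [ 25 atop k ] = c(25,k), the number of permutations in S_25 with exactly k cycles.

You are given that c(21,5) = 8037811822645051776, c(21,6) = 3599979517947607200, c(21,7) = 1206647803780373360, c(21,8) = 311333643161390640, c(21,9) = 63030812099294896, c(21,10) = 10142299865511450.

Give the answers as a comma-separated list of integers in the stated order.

34218695959407148992880, 6508376179668146850000

i=22: T(22,6)=8037811822645051776+21·3599979517947607200=83637381699544802976 | T(22,7)=3599979517947607200+21·1206647803780373360=28939583397335447760 | T(22,8)=1206647803780373360+21·311333643161390640=7744654310169576800 | T(22,9)=311333643161390640+21·63030812099294896=1634980697246583456 | T(22,10)=63030812099294896+21·10142299865511450=276019109275035346
i=23: T(23,7)=83637381699544802976+22·28939583397335447760=720308216440924653696 | T(23,8)=28939583397335447760+22·7744654310169576800=199321978221066137360 | T(23,9)=7744654310169576800+22·1634980697246583456=43714229649594412832 | T(23,10)=1634980697246583456+22·276019109275035346=7707401101297361068
i=24: T(24,8)=720308216440924653696+23·199321978221066137360=5304713715525445812976 | T(24,9)=199321978221066137360+23·43714229649594412832=1204749260161737632496 | T(24,10)=43714229649594412832+23·7707401101297361068=220984454979433717396
i=25: T(25,9)=5304713715525445812976+24·1204749260161737632496=34218695959407148992880 | T(25,10)=1204749260161737632496+24·220984454979433717396=6508376179668146850000
Read c(25,9) = 34218695959407148992880, c(25,10) = 6508376179668146850000.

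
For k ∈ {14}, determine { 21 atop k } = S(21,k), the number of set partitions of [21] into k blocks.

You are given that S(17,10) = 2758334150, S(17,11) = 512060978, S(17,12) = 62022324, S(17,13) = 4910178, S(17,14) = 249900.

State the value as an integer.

i=18: T(18,11)=2758334150+11·512060978=8391004908 | T(18,12)=512060978+12·62022324=1256328866 | T(18,13)=62022324+13·4910178=125854638 | T(18,14)=4910178+14·249900=8408778
i=19: T(19,12)=8391004908+12·1256328866=23466951300 | T(19,13)=1256328866+13·125854638=2892439160 | T(19,14)=125854638+14·8408778=243577530
i=20: T(20,13)=23466951300+13·2892439160=61068660380 | T(20,14)=2892439160+14·243577530=6302524580
i=21: T(21,14)=61068660380+14·6302524580=149304004500
Read S(21,14) = 149304004500.

149304004500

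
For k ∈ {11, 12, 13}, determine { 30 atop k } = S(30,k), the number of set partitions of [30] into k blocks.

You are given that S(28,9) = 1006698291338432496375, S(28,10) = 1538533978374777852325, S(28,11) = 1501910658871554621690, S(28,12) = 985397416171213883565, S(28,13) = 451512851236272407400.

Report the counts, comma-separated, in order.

[29] T[29,10]:10*1538533978374777852325+1006698291338432496375=16392038075086211019625 · T[29,11]:11*1501910658871554621690+1538533978374777852325=18059551225961878690915 · T[29,12]:12*985397416171213883565+1501910658871554621690=13326679652926121224470 · T[29,13]:13*451512851236272407400+985397416171213883565=6855064482242755179765
[30] T[30,11]:11*18059551225961878690915+16392038075086211019625=215047101560666876619690 · T[30,12]:12*13326679652926121224470+18059551225961878690915=177979707061075333384555 · T[30,13]:13*6855064482242755179765+13326679652926121224470=102442517922081938561415
Read S(30,11) = 215047101560666876619690, S(30,12) = 177979707061075333384555, S(30,13) = 102442517922081938561415.

215047101560666876619690, 177979707061075333384555, 102442517922081938561415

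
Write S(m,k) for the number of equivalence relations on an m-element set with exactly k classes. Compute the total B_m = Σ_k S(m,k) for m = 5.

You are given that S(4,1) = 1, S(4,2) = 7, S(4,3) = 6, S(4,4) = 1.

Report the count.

row 5: T[5][1]=1·1+0=1  T[5][2]=2·7+1=15  T[5][3]=3·6+7=25  T[5][4]=4·1+6=10  T[5][5]=5·0+1=1
B_5 = ΣS(5,k) = 1+15+25+10+1 = 52

52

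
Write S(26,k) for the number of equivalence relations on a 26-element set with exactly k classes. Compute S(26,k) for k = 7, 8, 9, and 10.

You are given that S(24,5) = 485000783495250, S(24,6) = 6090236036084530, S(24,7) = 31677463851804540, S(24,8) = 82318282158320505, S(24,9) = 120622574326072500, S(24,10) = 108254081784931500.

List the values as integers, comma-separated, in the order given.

[25] T[25,6]:6*6090236036084530+485000783495250=37026417000002430 · T[25,7]:7*31677463851804540+6090236036084530=227832482998716310 · T[25,8]:8*82318282158320505+31677463851804540=690223721118368580 · T[25,9]:9*120622574326072500+82318282158320505=1167921451092973005 · T[25,10]:10*108254081784931500+120622574326072500=1203163392175387500
[26] T[26,7]:7*227832482998716310+37026417000002430=1631853797991016600 · T[26,8]:8*690223721118368580+227832482998716310=5749622251945664950 · T[26,9]:9*1167921451092973005+690223721118368580=11201516780955125625 · T[26,10]:10*1203163392175387500+1167921451092973005=13199555372846848005
Read S(26,7) = 1631853797991016600, S(26,8) = 5749622251945664950, S(26,9) = 11201516780955125625, S(26,10) = 13199555372846848005.

1631853797991016600, 5749622251945664950, 11201516780955125625, 13199555372846848005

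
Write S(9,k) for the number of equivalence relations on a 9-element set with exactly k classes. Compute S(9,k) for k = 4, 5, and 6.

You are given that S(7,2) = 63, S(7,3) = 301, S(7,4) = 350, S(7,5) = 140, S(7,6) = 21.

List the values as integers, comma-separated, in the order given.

7770, 6951, 2646

i=8: T(8,3)=63+3·301=966 | T(8,4)=301+4·350=1701 | T(8,5)=350+5·140=1050 | T(8,6)=140+6·21=266
i=9: T(9,4)=966+4·1701=7770 | T(9,5)=1701+5·1050=6951 | T(9,6)=1050+6·266=2646
Read S(9,4) = 7770, S(9,5) = 6951, S(9,6) = 2646.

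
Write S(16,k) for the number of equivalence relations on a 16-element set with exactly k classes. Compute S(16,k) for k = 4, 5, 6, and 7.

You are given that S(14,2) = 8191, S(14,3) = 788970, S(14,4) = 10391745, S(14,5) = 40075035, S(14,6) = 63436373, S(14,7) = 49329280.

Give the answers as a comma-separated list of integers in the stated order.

171798901, 1096190550, 2734926558, 3281882604

@15  (15,3):788970·3+8191→2375101, (15,4):10391745·4+788970→42355950, (15,5):40075035·5+10391745→210766920, (15,6):63436373·6+40075035→420693273, (15,7):49329280·7+63436373→408741333
@16  (16,4):42355950·4+2375101→171798901, (16,5):210766920·5+42355950→1096190550, (16,6):420693273·6+210766920→2734926558, (16,7):408741333·7+420693273→3281882604
Read S(16,4) = 171798901, S(16,5) = 1096190550, S(16,6) = 2734926558, S(16,7) = 3281882604.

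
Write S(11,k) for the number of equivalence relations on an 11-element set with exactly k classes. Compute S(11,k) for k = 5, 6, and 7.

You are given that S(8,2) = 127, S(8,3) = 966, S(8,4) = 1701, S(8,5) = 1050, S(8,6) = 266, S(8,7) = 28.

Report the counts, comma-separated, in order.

246730, 179487, 63987

@9  (9,3):966·3+127→3025, (9,4):1701·4+966→7770, (9,5):1050·5+1701→6951, (9,6):266·6+1050→2646, (9,7):28·7+266→462
@10  (10,4):7770·4+3025→34105, (10,5):6951·5+7770→42525, (10,6):2646·6+6951→22827, (10,7):462·7+2646→5880
@11  (11,5):42525·5+34105→246730, (11,6):22827·6+42525→179487, (11,7):5880·7+22827→63987
Read S(11,5) = 246730, S(11,6) = 179487, S(11,7) = 63987.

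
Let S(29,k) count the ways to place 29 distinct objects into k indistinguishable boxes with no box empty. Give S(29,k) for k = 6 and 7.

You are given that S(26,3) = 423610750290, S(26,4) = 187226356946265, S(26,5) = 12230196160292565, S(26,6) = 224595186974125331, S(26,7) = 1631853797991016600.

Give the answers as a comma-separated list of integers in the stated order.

row 27: T[27][4]=4·187226356946265+423610750290=749329038535350  T[27][5]=5·12230196160292565+187226356946265=61338207158409090  T[27][6]=6·224595186974125331+12230196160292565=1359801318005044551  T[27][7]=7·1631853797991016600+224595186974125331=11647571772911241531
row 28: T[28][5]=5·61338207158409090+749329038535350=307440364830580800  T[28][6]=6·1359801318005044551+61338207158409090=8220146115188676396  T[28][7]=7·11647571772911241531+1359801318005044551=82892803728383735268
row 29: T[29][6]=6·8220146115188676396+307440364830580800=49628317055962639176  T[29][7]=7·82892803728383735268+8220146115188676396=588469772213874823272
Read S(29,6) = 49628317055962639176, S(29,7) = 588469772213874823272.

49628317055962639176, 588469772213874823272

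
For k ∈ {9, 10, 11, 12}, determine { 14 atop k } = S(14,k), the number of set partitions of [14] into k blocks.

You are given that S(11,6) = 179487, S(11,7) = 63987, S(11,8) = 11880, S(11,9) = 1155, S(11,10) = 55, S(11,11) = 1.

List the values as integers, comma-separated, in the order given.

5135130, 752752, 66066, 3367

r12: T_12,7=7×63987+179487=627396; T_12,8=8×11880+63987=159027; T_12,9=9×1155+11880=22275; T_12,10=10×55+1155=1705; T_12,11=11×1+55=66; T_12,12=12×0+1=1
r13: T_13,8=8×159027+627396=1899612; T_13,9=9×22275+159027=359502; T_13,10=10×1705+22275=39325; T_13,11=11×66+1705=2431; T_13,12=12×1+66=78
r14: T_14,9=9×359502+1899612=5135130; T_14,10=10×39325+359502=752752; T_14,11=11×2431+39325=66066; T_14,12=12×78+2431=3367
Read S(14,9) = 5135130, S(14,10) = 752752, S(14,11) = 66066, S(14,12) = 3367.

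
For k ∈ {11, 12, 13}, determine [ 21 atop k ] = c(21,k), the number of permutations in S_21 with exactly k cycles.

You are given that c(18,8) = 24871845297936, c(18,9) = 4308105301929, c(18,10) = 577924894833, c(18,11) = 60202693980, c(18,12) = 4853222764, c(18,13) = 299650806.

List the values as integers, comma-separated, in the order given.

1307535010540395, 135585182899530, 11310276995381

[19] T[19,9]:18*4308105301929+24871845297936=102417740732658 · T[19,10]:18*577924894833+4308105301929=14710753408923 · T[19,11]:18*60202693980+577924894833=1661573386473 · T[19,12]:18*4853222764+60202693980=147560703732 · T[19,13]:18*299650806+4853222764=10246937272
[20] T[20,10]:19*14710753408923+102417740732658=381922055502195 · T[20,11]:19*1661573386473+14710753408923=46280647751910 · T[20,12]:19*147560703732+1661573386473=4465226757381 · T[20,13]:19*10246937272+147560703732=342252511900
[21] T[21,11]:20*46280647751910+381922055502195=1307535010540395 · T[21,12]:20*4465226757381+46280647751910=135585182899530 · T[21,13]:20*342252511900+4465226757381=11310276995381
Read c(21,11) = 1307535010540395, c(21,12) = 135585182899530, c(21,13) = 11310276995381.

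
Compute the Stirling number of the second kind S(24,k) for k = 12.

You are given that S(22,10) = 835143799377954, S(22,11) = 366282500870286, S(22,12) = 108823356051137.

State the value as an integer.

24930204590758260

[23] T[23,11]:11*366282500870286+835143799377954=4864251308951100 · T[23,12]:12*108823356051137+366282500870286=1672162773483930
[24] T[24,12]:12*1672162773483930+4864251308951100=24930204590758260
Read S(24,12) = 24930204590758260.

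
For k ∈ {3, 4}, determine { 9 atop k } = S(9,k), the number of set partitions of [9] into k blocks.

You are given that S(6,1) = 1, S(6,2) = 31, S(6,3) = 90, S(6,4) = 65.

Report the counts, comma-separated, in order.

row 7: T[7][1]=1·1+0=1  T[7][2]=2·31+1=63  T[7][3]=3·90+31=301  T[7][4]=4·65+90=350
row 8: T[8][2]=2·63+1=127  T[8][3]=3·301+63=966  T[8][4]=4·350+301=1701
row 9: T[9][3]=3·966+127=3025  T[9][4]=4·1701+966=7770
Read S(9,3) = 3025, S(9,4) = 7770.

3025, 7770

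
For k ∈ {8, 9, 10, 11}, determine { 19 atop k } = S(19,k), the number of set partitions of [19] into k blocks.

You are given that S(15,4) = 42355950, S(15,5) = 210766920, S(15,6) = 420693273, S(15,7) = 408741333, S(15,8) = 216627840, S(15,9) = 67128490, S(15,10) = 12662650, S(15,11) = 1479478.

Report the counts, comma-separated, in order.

[16] T[16,5]:5*210766920+42355950=1096190550 · T[16,6]:6*420693273+210766920=2734926558 · T[16,7]:7*408741333+420693273=3281882604 · T[16,8]:8*216627840+408741333=2141764053 · T[16,9]:9*67128490+216627840=820784250 · T[16,10]:10*12662650+67128490=193754990 · T[16,11]:11*1479478+12662650=28936908
[17] T[17,6]:6*2734926558+1096190550=17505749898 · T[17,7]:7*3281882604+2734926558=25708104786 · T[17,8]:8*2141764053+3281882604=20415995028 · T[17,9]:9*820784250+2141764053=9528822303 · T[17,10]:10*193754990+820784250=2758334150 · T[17,11]:11*28936908+193754990=512060978
[18] T[18,7]:7*25708104786+17505749898=197462483400 · T[18,8]:8*20415995028+25708104786=189036065010 · T[18,9]:9*9528822303+20415995028=106175395755 · T[18,10]:10*2758334150+9528822303=37112163803 · T[18,11]:11*512060978+2758334150=8391004908
[19] T[19,8]:8*189036065010+197462483400=1709751003480 · T[19,9]:9*106175395755+189036065010=1144614626805 · T[19,10]:10*37112163803+106175395755=477297033785 · T[19,11]:11*8391004908+37112163803=129413217791
Read S(19,8) = 1709751003480, S(19,9) = 1144614626805, S(19,10) = 477297033785, S(19,11) = 129413217791.

1709751003480, 1144614626805, 477297033785, 129413217791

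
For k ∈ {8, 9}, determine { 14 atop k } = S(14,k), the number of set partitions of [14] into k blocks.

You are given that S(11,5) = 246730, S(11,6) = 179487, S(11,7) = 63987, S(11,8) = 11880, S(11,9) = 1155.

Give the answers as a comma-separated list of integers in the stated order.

20912320, 5135130

@12  (12,6):179487·6+246730→1323652, (12,7):63987·7+179487→627396, (12,8):11880·8+63987→159027, (12,9):1155·9+11880→22275
@13  (13,7):627396·7+1323652→5715424, (13,8):159027·8+627396→1899612, (13,9):22275·9+159027→359502
@14  (14,8):1899612·8+5715424→20912320, (14,9):359502·9+1899612→5135130
Read S(14,8) = 20912320, S(14,9) = 5135130.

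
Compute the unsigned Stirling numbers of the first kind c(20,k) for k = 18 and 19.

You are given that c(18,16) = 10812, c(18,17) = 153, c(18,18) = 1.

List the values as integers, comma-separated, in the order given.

16815, 190

@19  (19,17):153·18+10812→13566, (19,18):1·18+153→171, (19,19):0·18+1→1
@20  (20,18):171·19+13566→16815, (20,19):1·19+171→190
Read c(20,18) = 16815, c(20,19) = 190.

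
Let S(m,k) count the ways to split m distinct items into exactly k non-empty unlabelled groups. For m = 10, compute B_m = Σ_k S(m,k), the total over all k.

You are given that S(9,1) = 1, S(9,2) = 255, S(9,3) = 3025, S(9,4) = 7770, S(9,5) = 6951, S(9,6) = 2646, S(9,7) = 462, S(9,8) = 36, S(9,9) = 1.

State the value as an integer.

115975

row 10: T[10][1]=1·1+0=1  T[10][2]=2·255+1=511  T[10][3]=3·3025+255=9330  T[10][4]=4·7770+3025=34105  T[10][5]=5·6951+7770=42525  T[10][6]=6·2646+6951=22827  T[10][7]=7·462+2646=5880  T[10][8]=8·36+462=750  T[10][9]=9·1+36=45  T[10][10]=10·0+1=1
B_10 = ΣS(10,k) = 1+511+9330+34105+42525+22827+5880+750+45+1 = 115975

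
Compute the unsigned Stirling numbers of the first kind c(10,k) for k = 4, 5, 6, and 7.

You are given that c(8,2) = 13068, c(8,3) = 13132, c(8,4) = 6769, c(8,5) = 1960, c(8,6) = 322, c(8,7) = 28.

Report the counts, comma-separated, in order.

[9] T[9,3]:8*13132+13068=118124 · T[9,4]:8*6769+13132=67284 · T[9,5]:8*1960+6769=22449 · T[9,6]:8*322+1960=4536 · T[9,7]:8*28+322=546
[10] T[10,4]:9*67284+118124=723680 · T[10,5]:9*22449+67284=269325 · T[10,6]:9*4536+22449=63273 · T[10,7]:9*546+4536=9450
Read c(10,4) = 723680, c(10,5) = 269325, c(10,6) = 63273, c(10,7) = 9450.

723680, 269325, 63273, 9450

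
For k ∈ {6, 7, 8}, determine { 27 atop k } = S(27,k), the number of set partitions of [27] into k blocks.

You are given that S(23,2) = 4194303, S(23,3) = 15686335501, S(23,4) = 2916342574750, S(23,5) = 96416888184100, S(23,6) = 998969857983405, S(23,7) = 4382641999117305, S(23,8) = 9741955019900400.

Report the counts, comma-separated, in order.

1359801318005044551, 11647571772911241531, 47628831813556336200

r24: T_24,3=3×15686335501+4194303=47063200806; T_24,4=4×2916342574750+15686335501=11681056634501; T_24,5=5×96416888184100+2916342574750=485000783495250; T_24,6=6×998969857983405+96416888184100=6090236036084530; T_24,7=7×4382641999117305+998969857983405=31677463851804540; T_24,8=8×9741955019900400+4382641999117305=82318282158320505
r25: T_25,4=4×11681056634501+47063200806=46771289738810; T_25,5=5×485000783495250+11681056634501=2436684974110751; T_25,6=6×6090236036084530+485000783495250=37026417000002430; T_25,7=7×31677463851804540+6090236036084530=227832482998716310; T_25,8=8×82318282158320505+31677463851804540=690223721118368580
r26: T_26,5=5×2436684974110751+46771289738810=12230196160292565; T_26,6=6×37026417000002430+2436684974110751=224595186974125331; T_26,7=7×227832482998716310+37026417000002430=1631853797991016600; T_26,8=8×690223721118368580+227832482998716310=5749622251945664950
r27: T_27,6=6×224595186974125331+12230196160292565=1359801318005044551; T_27,7=7×1631853797991016600+224595186974125331=11647571772911241531; T_27,8=8×5749622251945664950+1631853797991016600=47628831813556336200
Read S(27,6) = 1359801318005044551, S(27,7) = 11647571772911241531, S(27,8) = 47628831813556336200.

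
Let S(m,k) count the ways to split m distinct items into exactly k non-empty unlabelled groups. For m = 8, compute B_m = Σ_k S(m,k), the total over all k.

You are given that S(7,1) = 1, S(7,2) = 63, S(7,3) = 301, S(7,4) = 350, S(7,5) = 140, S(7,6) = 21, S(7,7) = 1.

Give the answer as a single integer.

r8: T_8,1=1×1+0=1; T_8,2=2×63+1=127; T_8,3=3×301+63=966; T_8,4=4×350+301=1701; T_8,5=5×140+350=1050; T_8,6=6×21+140=266; T_8,7=7×1+21=28; T_8,8=8×0+1=1
B_8 = ΣS(8,k) = 1+127+966+1701+1050+266+28+1 = 4140

4140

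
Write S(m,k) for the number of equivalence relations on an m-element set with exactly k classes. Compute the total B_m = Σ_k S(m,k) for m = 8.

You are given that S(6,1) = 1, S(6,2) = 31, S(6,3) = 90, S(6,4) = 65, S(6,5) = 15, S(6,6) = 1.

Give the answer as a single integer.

4140

r7: T_7,1=1×1+0=1; T_7,2=2×31+1=63; T_7,3=3×90+31=301; T_7,4=4×65+90=350; T_7,5=5×15+65=140; T_7,6=6×1+15=21; T_7,7=7×0+1=1
r8: T_8,1=1×1+0=1; T_8,2=2×63+1=127; T_8,3=3×301+63=966; T_8,4=4×350+301=1701; T_8,5=5×140+350=1050; T_8,6=6×21+140=266; T_8,7=7×1+21=28; T_8,8=8×0+1=1
B_8 = ΣS(8,k) = 1+127+966+1701+1050+266+28+1 = 4140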